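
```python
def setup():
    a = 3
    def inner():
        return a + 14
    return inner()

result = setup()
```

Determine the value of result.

Step 1: setup() defines a = 3.
Step 2: inner() reads a = 3 from enclosing scope, returns 3 + 14 = 17.
Step 3: result = 17

The answer is 17.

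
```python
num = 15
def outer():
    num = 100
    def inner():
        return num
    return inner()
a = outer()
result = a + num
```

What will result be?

Step 1: outer() has local num = 100. inner() reads from enclosing.
Step 2: outer() returns 100. Global num = 15 unchanged.
Step 3: result = 100 + 15 = 115

The answer is 115.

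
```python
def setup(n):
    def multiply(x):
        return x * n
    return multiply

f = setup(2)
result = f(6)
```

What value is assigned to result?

Step 1: setup(2) returns multiply closure with n = 2.
Step 2: f(6) computes 6 * 2 = 12.
Step 3: result = 12

The answer is 12.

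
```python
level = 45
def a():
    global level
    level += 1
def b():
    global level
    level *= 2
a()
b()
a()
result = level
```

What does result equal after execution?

Step 1: level = 45.
Step 2: a(): level = 45 + 1 = 46.
Step 3: b(): level = 46 * 2 = 92.
Step 4: a(): level = 92 + 1 = 93

The answer is 93.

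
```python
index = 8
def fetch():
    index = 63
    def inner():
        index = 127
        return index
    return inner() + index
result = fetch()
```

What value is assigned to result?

Step 1: fetch() has local index = 63. inner() has local index = 127.
Step 2: inner() returns its local index = 127.
Step 3: fetch() returns 127 + its own index (63) = 190

The answer is 190.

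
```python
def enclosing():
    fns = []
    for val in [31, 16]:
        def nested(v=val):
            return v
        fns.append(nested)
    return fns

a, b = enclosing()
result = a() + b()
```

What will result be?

Step 1: Default argument v=val captures val at each iteration.
Step 2: a() returns 31 (captured at first iteration), b() returns 16 (captured at second).
Step 3: result = 31 + 16 = 47

The answer is 47.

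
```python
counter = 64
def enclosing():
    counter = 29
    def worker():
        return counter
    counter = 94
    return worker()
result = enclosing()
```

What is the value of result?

Step 1: enclosing() sets counter = 29, then later counter = 94.
Step 2: worker() is called after counter is reassigned to 94. Closures capture variables by reference, not by value.
Step 3: result = 94

The answer is 94.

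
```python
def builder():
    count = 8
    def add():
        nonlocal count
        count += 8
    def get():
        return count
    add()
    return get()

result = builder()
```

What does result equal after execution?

Step 1: count = 8. add() modifies it via nonlocal, get() reads it.
Step 2: add() makes count = 8 + 8 = 16.
Step 3: get() returns 16. result = 16

The answer is 16.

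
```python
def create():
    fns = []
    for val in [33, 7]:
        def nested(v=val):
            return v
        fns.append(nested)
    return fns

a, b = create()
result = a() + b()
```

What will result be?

Step 1: Default argument v=val captures val at each iteration.
Step 2: a() returns 33 (captured at first iteration), b() returns 7 (captured at second).
Step 3: result = 33 + 7 = 40

The answer is 40.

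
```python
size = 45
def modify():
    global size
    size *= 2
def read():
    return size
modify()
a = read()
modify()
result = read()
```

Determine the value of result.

Step 1: size = 45.
Step 2: First modify(): size = 45 * 2 = 90.
Step 3: Second modify(): size = 90 * 2 = 180.
Step 4: read() returns 180

The answer is 180.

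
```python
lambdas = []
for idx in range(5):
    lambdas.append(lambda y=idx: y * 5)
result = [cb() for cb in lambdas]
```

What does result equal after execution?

Step 1: Default arg y=idx captures idx at each iteration.
Step 2: lambdas[k] has y defaulting to k, returns k * 5.
Step 3: result = [0, 5, 10, 15, 20]

The answer is [0, 5, 10, 15, 20].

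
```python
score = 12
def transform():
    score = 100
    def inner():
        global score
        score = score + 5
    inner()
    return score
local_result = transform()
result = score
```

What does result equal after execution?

Step 1: Global score = 12. transform() creates local score = 100.
Step 2: inner() declares global score and adds 5: global score = 12 + 5 = 17.
Step 3: transform() returns its local score = 100 (unaffected by inner).
Step 4: result = global score = 17

The answer is 17.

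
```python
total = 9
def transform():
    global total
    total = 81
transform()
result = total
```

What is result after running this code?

Step 1: total = 9 globally.
Step 2: transform() declares global total and sets it to 81.
Step 3: After transform(), global total = 81. result = 81

The answer is 81.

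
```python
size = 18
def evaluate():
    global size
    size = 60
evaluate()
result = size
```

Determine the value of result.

Step 1: size = 18 globally.
Step 2: evaluate() declares global size and sets it to 60.
Step 3: After evaluate(), global size = 60. result = 60

The answer is 60.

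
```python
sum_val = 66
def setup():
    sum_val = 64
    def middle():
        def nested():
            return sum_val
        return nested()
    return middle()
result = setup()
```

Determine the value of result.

Step 1: setup() defines sum_val = 64. middle() and nested() have no local sum_val.
Step 2: nested() checks local (none), enclosing middle() (none), enclosing setup() and finds sum_val = 64.
Step 3: result = 64

The answer is 64.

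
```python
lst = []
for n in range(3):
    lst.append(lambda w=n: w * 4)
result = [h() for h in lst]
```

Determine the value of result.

Step 1: Default arg w=n captures n at each iteration.
Step 2: lst[k] has w defaulting to k, returns k * 4.
Step 3: result = [0, 4, 8]

The answer is [0, 4, 8].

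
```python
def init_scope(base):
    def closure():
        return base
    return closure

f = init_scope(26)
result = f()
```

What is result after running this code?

Step 1: init_scope(26) creates closure capturing base = 26.
Step 2: f() returns the captured base = 26.
Step 3: result = 26

The answer is 26.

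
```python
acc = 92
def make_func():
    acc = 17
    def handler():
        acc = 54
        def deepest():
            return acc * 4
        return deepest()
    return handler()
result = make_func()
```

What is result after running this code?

Step 1: deepest() looks up acc through LEGB: not local, finds acc = 54 in enclosing handler().
Step 2: Returns 54 * 4 = 216.
Step 3: result = 216

The answer is 216.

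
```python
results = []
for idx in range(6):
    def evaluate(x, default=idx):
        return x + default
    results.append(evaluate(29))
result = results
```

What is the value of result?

Step 1: Default argument default=idx is evaluated at function definition time.
Step 2: Each iteration creates evaluate with default = current idx value.
Step 3: evaluate(29) returns 29 + default. results = [29, 30, 31, 32, 33, 34]

The answer is [29, 30, 31, 32, 33, 34].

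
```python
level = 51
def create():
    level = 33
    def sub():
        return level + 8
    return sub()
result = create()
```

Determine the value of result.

Step 1: create() shadows global level with level = 33.
Step 2: sub() finds level = 33 in enclosing scope, computes 33 + 8 = 41.
Step 3: result = 41

The answer is 41.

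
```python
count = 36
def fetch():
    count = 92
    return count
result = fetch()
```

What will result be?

Step 1: Global count = 36.
Step 2: fetch() creates local count = 92, shadowing the global.
Step 3: Returns local count = 92. result = 92

The answer is 92.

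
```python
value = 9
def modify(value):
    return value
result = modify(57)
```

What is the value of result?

Step 1: Global value = 9.
Step 2: modify(57) takes parameter value = 57, which shadows the global.
Step 3: result = 57

The answer is 57.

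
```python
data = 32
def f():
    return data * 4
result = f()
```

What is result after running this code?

Step 1: data = 32 is defined globally.
Step 2: f() looks up data from global scope = 32, then computes 32 * 4 = 128.
Step 3: result = 128

The answer is 128.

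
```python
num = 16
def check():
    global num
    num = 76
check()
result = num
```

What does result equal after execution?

Step 1: num = 16 globally.
Step 2: check() declares global num and sets it to 76.
Step 3: After check(), global num = 76. result = 76

The answer is 76.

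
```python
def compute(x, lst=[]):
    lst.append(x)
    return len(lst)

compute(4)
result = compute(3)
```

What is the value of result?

Step 1: Mutable default list persists between calls.
Step 2: First call: lst = [4], len = 1. Second call: lst = [4, 3], len = 2.
Step 3: result = 2

The answer is 2.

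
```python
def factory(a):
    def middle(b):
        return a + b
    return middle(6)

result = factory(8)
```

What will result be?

Step 1: factory(8) passes a = 8.
Step 2: middle(6) has b = 6, reads a = 8 from enclosing.
Step 3: result = 8 + 6 = 14

The answer is 14.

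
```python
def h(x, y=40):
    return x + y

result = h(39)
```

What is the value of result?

Step 1: h(39) uses default y = 40.
Step 2: Returns 39 + 40 = 79.
Step 3: result = 79

The answer is 79.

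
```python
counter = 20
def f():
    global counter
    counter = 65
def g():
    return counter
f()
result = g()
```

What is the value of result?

Step 1: counter = 20.
Step 2: f() sets global counter = 65.
Step 3: g() reads global counter = 65. result = 65

The answer is 65.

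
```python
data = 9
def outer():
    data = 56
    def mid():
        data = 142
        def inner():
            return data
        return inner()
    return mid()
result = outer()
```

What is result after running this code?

Step 1: Three levels of shadowing: global 9, outer 56, mid 142.
Step 2: inner() finds data = 142 in enclosing mid() scope.
Step 3: result = 142

The answer is 142.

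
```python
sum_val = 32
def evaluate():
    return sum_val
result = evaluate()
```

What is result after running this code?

Step 1: sum_val = 32 is defined in the global scope.
Step 2: evaluate() looks up sum_val. No local sum_val exists, so Python checks the global scope via LEGB rule and finds sum_val = 32.
Step 3: result = 32

The answer is 32.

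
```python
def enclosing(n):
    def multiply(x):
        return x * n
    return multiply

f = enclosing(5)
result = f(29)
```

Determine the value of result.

Step 1: enclosing(5) returns multiply closure with n = 5.
Step 2: f(29) computes 29 * 5 = 145.
Step 3: result = 145

The answer is 145.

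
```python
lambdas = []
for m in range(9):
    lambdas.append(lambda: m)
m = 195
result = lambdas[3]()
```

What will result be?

Step 1: Lambdas capture the variable m by reference, not by value.
Step 2: After the loop, m is reassigned to 195.
Step 3: lambdas[3]() looks up the current m = 195. result = 195

The answer is 195.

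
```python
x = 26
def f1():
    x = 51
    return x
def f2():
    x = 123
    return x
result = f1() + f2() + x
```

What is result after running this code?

Step 1: Each function shadows global x with its own local.
Step 2: f1() returns 51, f2() returns 123.
Step 3: Global x = 26 is unchanged. result = 51 + 123 + 26 = 200

The answer is 200.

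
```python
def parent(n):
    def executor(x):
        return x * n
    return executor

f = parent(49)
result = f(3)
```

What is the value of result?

Step 1: parent(49) creates a closure capturing n = 49.
Step 2: f(3) computes 3 * 49 = 147.
Step 3: result = 147

The answer is 147.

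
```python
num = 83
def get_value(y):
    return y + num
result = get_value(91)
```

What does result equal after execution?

Step 1: num = 83 is defined globally.
Step 2: get_value(91) uses parameter y = 91 and looks up num from global scope = 83.
Step 3: result = 91 + 83 = 174

The answer is 174.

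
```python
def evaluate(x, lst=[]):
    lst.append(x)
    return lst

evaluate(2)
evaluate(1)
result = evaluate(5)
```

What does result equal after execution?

Step 1: Mutable default argument gotcha! The list [] is created once.
Step 2: Each call appends to the SAME list: [2], [2, 1], [2, 1, 5].
Step 3: result = [2, 1, 5]

The answer is [2, 1, 5].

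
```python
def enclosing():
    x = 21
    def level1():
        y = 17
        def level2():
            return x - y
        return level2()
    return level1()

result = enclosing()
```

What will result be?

Step 1: x = 21 in enclosing. y = 17 in level1.
Step 2: level2() reads x = 21 and y = 17 from enclosing scopes.
Step 3: result = 21 - 17 = 4

The answer is 4.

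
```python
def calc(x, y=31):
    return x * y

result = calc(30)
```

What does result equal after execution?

Step 1: calc(30) uses default y = 31.
Step 2: Returns 30 * 31 = 930.
Step 3: result = 930

The answer is 930.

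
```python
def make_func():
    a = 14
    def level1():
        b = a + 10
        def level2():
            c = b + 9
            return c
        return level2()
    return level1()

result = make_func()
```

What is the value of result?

Step 1: a = 14. b = a + 10 = 24.
Step 2: c = b + 9 = 24 + 9 = 33.
Step 3: result = 33

The answer is 33.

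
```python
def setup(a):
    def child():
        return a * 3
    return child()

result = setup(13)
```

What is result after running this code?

Step 1: setup(13) binds parameter a = 13.
Step 2: child() accesses a = 13 from enclosing scope.
Step 3: result = 13 * 3 = 39

The answer is 39.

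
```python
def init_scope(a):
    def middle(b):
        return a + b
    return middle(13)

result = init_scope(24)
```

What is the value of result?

Step 1: init_scope(24) passes a = 24.
Step 2: middle(13) has b = 13, reads a = 24 from enclosing.
Step 3: result = 24 + 13 = 37

The answer is 37.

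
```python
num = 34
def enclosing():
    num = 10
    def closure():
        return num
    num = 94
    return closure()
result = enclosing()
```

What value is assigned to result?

Step 1: enclosing() sets num = 10, then later num = 94.
Step 2: closure() is called after num is reassigned to 94. Closures capture variables by reference, not by value.
Step 3: result = 94

The answer is 94.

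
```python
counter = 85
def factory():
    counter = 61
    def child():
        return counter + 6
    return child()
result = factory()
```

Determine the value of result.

Step 1: factory() shadows global counter with counter = 61.
Step 2: child() finds counter = 61 in enclosing scope, computes 61 + 6 = 67.
Step 3: result = 67

The answer is 67.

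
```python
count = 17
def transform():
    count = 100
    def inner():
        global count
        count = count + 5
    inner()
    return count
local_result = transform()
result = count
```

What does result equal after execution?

Step 1: Global count = 17. transform() creates local count = 100.
Step 2: inner() declares global count and adds 5: global count = 17 + 5 = 22.
Step 3: transform() returns its local count = 100 (unaffected by inner).
Step 4: result = global count = 22

The answer is 22.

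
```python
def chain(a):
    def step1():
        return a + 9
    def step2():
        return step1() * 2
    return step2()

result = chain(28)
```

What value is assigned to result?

Step 1: chain(28) captures a = 28.
Step 2: step2() calls step1() which returns 28 + 9 = 37.
Step 3: step2() returns 37 * 2 = 74

The answer is 74.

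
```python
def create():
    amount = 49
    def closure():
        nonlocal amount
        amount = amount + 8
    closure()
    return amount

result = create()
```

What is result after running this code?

Step 1: create() sets amount = 49.
Step 2: closure() uses nonlocal to modify amount in create's scope: amount = 49 + 8 = 57.
Step 3: create() returns the modified amount = 57

The answer is 57.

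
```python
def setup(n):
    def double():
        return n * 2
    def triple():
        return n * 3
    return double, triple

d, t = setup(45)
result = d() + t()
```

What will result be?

Step 1: Both closures capture the same n = 45.
Step 2: d() = 45 * 2 = 90, t() = 45 * 3 = 135.
Step 3: result = 90 + 135 = 225

The answer is 225.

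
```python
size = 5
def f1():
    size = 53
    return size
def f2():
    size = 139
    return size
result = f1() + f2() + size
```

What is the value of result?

Step 1: Each function shadows global size with its own local.
Step 2: f1() returns 53, f2() returns 139.
Step 3: Global size = 5 is unchanged. result = 53 + 139 + 5 = 197

The answer is 197.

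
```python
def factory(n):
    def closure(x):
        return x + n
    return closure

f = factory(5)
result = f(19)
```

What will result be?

Step 1: factory(5) creates a closure that captures n = 5.
Step 2: f(19) calls the closure with x = 19, returning 19 + 5 = 24.
Step 3: result = 24

The answer is 24.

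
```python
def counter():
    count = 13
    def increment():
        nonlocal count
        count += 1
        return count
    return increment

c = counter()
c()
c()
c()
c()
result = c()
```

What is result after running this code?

Step 1: counter() creates closure with count = 13.
Step 2: Each c() call increments count via nonlocal. After 5 calls: 13 + 5 = 18.
Step 3: result = 18

The answer is 18.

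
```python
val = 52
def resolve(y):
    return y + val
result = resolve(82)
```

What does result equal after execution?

Step 1: val = 52 is defined globally.
Step 2: resolve(82) uses parameter y = 82 and looks up val from global scope = 52.
Step 3: result = 82 + 52 = 134

The answer is 134.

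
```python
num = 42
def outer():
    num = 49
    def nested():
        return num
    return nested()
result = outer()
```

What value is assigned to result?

Step 1: num = 42 globally, but outer() defines num = 49 locally.
Step 2: nested() looks up num. Not in local scope, so checks enclosing scope (outer) and finds num = 49.
Step 3: result = 49

The answer is 49.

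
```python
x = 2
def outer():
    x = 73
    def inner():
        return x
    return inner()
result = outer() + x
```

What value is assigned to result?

Step 1: Global x = 2. outer() shadows with x = 73.
Step 2: inner() returns enclosing x = 73. outer() = 73.
Step 3: result = 73 + global x (2) = 75

The answer is 75.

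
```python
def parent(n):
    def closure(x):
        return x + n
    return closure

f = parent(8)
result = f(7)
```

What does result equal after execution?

Step 1: parent(8) creates a closure that captures n = 8.
Step 2: f(7) calls the closure with x = 7, returning 7 + 8 = 15.
Step 3: result = 15

The answer is 15.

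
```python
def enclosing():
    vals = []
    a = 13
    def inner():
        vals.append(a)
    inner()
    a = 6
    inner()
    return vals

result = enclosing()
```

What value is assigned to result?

Step 1: a = 13. inner() appends current a to vals.
Step 2: First inner(): appends 13. Then a = 6.
Step 3: Second inner(): appends 6 (closure sees updated a). result = [13, 6]

The answer is [13, 6].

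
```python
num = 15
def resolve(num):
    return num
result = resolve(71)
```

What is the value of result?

Step 1: Global num = 15.
Step 2: resolve(71) takes parameter num = 71, which shadows the global.
Step 3: result = 71

The answer is 71.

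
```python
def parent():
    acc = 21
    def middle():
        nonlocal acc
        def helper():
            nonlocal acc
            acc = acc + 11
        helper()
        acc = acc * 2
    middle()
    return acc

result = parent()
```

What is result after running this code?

Step 1: acc = 21.
Step 2: helper() adds 11: acc = 21 + 11 = 32.
Step 3: middle() doubles: acc = 32 * 2 = 64.
Step 4: result = 64

The answer is 64.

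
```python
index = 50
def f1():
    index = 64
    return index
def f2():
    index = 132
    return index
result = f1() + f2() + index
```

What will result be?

Step 1: Each function shadows global index with its own local.
Step 2: f1() returns 64, f2() returns 132.
Step 3: Global index = 50 is unchanged. result = 64 + 132 + 50 = 246

The answer is 246.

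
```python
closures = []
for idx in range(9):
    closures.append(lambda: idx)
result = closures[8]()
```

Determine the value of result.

Step 1: The loop creates 9 lambdas, all referencing the same variable idx.
Step 2: After the loop, idx = 8 (final value).
Step 3: closures[8]() looks up idx at call time and finds 8. This is the late binding gotcha. result = 8

The answer is 8.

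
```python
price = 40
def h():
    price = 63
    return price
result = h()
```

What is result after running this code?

Step 1: Global price = 40.
Step 2: h() creates local price = 63, shadowing the global.
Step 3: Returns local price = 63. result = 63

The answer is 63.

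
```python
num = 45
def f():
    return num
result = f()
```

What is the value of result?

Step 1: num = 45 is defined in the global scope.
Step 2: f() looks up num. No local num exists, so Python checks the global scope via LEGB rule and finds num = 45.
Step 3: result = 45

The answer is 45.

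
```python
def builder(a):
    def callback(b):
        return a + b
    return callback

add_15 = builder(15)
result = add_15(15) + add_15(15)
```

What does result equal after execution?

Step 1: add_15 captures a = 15.
Step 2: add_15(15) = 15 + 15 = 30, called twice.
Step 3: result = 30 + 30 = 60

The answer is 60.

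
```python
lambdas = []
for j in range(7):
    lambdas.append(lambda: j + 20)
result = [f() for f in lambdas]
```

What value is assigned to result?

Step 1: All lambdas capture j by reference. After the loop, j = 6.
Step 2: Each call returns 6 + 20 = 26.
Step 3: result = [26, 26, 26, 26, 26, 26, 26]

The answer is [26, 26, 26, 26, 26, 26, 26].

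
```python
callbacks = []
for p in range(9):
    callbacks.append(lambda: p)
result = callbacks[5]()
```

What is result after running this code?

Step 1: The loop creates 9 lambdas, all referencing the same variable p.
Step 2: After the loop, p = 8 (final value).
Step 3: callbacks[5]() looks up p at call time and finds 8. This is the late binding gotcha. result = 8

The answer is 8.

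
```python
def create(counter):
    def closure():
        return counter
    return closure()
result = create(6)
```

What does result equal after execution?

Step 1: create(6) binds parameter counter = 6.
Step 2: closure() looks up counter in enclosing scope and finds the parameter counter = 6.
Step 3: result = 6

The answer is 6.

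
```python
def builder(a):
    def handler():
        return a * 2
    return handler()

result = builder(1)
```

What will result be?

Step 1: builder(1) binds parameter a = 1.
Step 2: handler() accesses a = 1 from enclosing scope.
Step 3: result = 1 * 2 = 2

The answer is 2.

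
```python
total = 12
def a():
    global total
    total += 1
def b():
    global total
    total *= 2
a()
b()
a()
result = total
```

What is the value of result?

Step 1: total = 12.
Step 2: a(): total = 12 + 1 = 13.
Step 3: b(): total = 13 * 2 = 26.
Step 4: a(): total = 26 + 1 = 27

The answer is 27.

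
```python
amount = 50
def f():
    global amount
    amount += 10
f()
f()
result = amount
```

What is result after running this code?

Step 1: amount = 50.
Step 2: First f(): amount = 50 + 10 = 60.
Step 3: Second f(): amount = 60 + 10 = 70. result = 70

The answer is 70.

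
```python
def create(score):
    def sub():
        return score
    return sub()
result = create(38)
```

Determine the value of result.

Step 1: create(38) binds parameter score = 38.
Step 2: sub() looks up score in enclosing scope and finds the parameter score = 38.
Step 3: result = 38

The answer is 38.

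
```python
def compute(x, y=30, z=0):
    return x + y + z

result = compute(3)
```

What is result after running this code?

Step 1: compute(3) uses defaults y = 30, z = 0.
Step 2: Returns 3 + 30 + 0 = 33.
Step 3: result = 33

The answer is 33.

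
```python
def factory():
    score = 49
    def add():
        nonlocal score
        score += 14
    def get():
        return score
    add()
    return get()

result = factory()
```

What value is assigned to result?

Step 1: score = 49. add() modifies it via nonlocal, get() reads it.
Step 2: add() makes score = 49 + 14 = 63.
Step 3: get() returns 63. result = 63

The answer is 63.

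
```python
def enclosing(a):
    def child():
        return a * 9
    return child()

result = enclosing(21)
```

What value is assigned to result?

Step 1: enclosing(21) binds parameter a = 21.
Step 2: child() accesses a = 21 from enclosing scope.
Step 3: result = 21 * 9 = 189

The answer is 189.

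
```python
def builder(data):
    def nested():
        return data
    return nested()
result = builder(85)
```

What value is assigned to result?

Step 1: builder(85) binds parameter data = 85.
Step 2: nested() looks up data in enclosing scope and finds the parameter data = 85.
Step 3: result = 85

The answer is 85.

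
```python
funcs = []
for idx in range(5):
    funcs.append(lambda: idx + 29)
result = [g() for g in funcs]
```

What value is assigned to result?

Step 1: All lambdas capture idx by reference. After the loop, idx = 4.
Step 2: Each call returns 4 + 29 = 33.
Step 3: result = [33, 33, 33, 33, 33]

The answer is [33, 33, 33, 33, 33].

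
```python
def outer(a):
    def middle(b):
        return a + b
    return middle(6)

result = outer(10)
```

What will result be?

Step 1: outer(10) passes a = 10.
Step 2: middle(6) has b = 6, reads a = 10 from enclosing.
Step 3: result = 10 + 6 = 16

The answer is 16.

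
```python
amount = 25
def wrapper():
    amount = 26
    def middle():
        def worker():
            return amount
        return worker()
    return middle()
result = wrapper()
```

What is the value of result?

Step 1: wrapper() defines amount = 26. middle() and worker() have no local amount.
Step 2: worker() checks local (none), enclosing middle() (none), enclosing wrapper() and finds amount = 26.
Step 3: result = 26

The answer is 26.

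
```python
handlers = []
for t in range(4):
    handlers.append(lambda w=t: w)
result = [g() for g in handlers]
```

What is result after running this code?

Step 1: Default arg w=t captures t at each iteration.
Step 2: Each lambda has its own default: 0, 1, ..., 3.
Step 3: result = [0, 1, 2, 3]

The answer is [0, 1, 2, 3].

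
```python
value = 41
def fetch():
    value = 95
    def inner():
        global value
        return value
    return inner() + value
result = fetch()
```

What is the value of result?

Step 1: Global value = 41. fetch() shadows with local value = 95.
Step 2: inner() uses global keyword, so inner() returns global value = 41.
Step 3: fetch() returns 41 + 95 = 136

The answer is 136.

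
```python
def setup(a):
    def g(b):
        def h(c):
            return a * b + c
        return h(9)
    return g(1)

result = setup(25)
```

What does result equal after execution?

Step 1: a = 25, b = 1, c = 9.
Step 2: h() computes a * b + c = 25 * 1 + 9 = 34.
Step 3: result = 34

The answer is 34.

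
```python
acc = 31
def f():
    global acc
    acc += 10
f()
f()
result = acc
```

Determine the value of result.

Step 1: acc = 31.
Step 2: First f(): acc = 31 + 10 = 41.
Step 3: Second f(): acc = 41 + 10 = 51. result = 51

The answer is 51.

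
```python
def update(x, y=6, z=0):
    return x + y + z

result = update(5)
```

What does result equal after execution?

Step 1: update(5) uses defaults y = 6, z = 0.
Step 2: Returns 5 + 6 + 0 = 11.
Step 3: result = 11

The answer is 11.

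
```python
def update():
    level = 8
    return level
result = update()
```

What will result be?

Step 1: update() defines level = 8 in its local scope.
Step 2: return level finds the local variable level = 8.
Step 3: result = 8

The answer is 8.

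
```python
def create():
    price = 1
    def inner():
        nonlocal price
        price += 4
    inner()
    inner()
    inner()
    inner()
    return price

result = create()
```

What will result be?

Step 1: price starts at 1.
Step 2: inner() is called 4 times, each adding 4.
Step 3: price = 1 + 4 * 4 = 17

The answer is 17.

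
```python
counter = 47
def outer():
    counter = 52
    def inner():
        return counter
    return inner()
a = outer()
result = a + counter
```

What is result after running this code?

Step 1: outer() has local counter = 52. inner() reads from enclosing.
Step 2: outer() returns 52. Global counter = 47 unchanged.
Step 3: result = 52 + 47 = 99

The answer is 99.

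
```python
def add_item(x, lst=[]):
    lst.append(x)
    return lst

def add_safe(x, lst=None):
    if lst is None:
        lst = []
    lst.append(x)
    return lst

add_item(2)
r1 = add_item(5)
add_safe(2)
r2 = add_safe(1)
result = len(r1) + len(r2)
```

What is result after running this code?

Step 1: add_item shares mutable default: after 2 calls, lst = [2, 5], len = 2.
Step 2: add_safe creates fresh list each time: r2 = [1], len = 1.
Step 3: result = 2 + 1 = 3

The answer is 3.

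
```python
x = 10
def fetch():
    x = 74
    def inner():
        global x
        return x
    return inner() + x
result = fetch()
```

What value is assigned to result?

Step 1: Global x = 10. fetch() shadows with local x = 74.
Step 2: inner() uses global keyword, so inner() returns global x = 10.
Step 3: fetch() returns 10 + 74 = 84

The answer is 84.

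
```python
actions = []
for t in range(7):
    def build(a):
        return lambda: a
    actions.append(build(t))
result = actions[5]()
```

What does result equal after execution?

Step 1: build(t) creates a new scope capturing a = t at call time.
Step 2: actions[5] = build(5), so its lambda captures a = 5.
Step 3: result = 5 (closure factory fixes late binding)

The answer is 5.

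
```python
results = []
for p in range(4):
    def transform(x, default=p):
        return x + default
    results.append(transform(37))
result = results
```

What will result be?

Step 1: Default argument default=p is evaluated at function definition time.
Step 2: Each iteration creates transform with default = current p value.
Step 3: transform(37) returns 37 + default. results = [37, 38, 39, 40]

The answer is [37, 38, 39, 40].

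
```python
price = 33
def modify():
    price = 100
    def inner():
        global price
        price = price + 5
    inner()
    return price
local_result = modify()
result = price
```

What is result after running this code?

Step 1: Global price = 33. modify() creates local price = 100.
Step 2: inner() declares global price and adds 5: global price = 33 + 5 = 38.
Step 3: modify() returns its local price = 100 (unaffected by inner).
Step 4: result = global price = 38

The answer is 38.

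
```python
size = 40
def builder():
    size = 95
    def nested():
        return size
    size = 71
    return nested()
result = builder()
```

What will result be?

Step 1: builder() sets size = 95, then later size = 71.
Step 2: nested() is called after size is reassigned to 71. Closures capture variables by reference, not by value.
Step 3: result = 71

The answer is 71.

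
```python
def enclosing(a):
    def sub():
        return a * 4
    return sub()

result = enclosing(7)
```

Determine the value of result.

Step 1: enclosing(7) binds parameter a = 7.
Step 2: sub() accesses a = 7 from enclosing scope.
Step 3: result = 7 * 4 = 28

The answer is 28.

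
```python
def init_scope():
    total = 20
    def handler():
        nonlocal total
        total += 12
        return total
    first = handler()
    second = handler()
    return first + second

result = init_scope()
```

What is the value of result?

Step 1: total starts at 20.
Step 2: First call: total = 20 + 12 = 32, returns 32.
Step 3: Second call: total = 32 + 12 = 44, returns 44.
Step 4: result = 32 + 44 = 76

The answer is 76.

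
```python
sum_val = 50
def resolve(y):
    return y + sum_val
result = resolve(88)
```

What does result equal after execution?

Step 1: sum_val = 50 is defined globally.
Step 2: resolve(88) uses parameter y = 88 and looks up sum_val from global scope = 50.
Step 3: result = 88 + 50 = 138

The answer is 138.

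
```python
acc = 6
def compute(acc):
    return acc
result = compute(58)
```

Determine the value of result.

Step 1: Global acc = 6.
Step 2: compute(58) takes parameter acc = 58, which shadows the global.
Step 3: result = 58

The answer is 58.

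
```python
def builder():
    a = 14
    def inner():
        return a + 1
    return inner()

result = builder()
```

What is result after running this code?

Step 1: builder() defines a = 14.
Step 2: inner() reads a = 14 from enclosing scope, returns 14 + 1 = 15.
Step 3: result = 15

The answer is 15.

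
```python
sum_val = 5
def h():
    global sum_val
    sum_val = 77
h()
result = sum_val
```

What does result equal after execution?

Step 1: sum_val = 5 globally.
Step 2: h() declares global sum_val and sets it to 77.
Step 3: After h(), global sum_val = 77. result = 77

The answer is 77.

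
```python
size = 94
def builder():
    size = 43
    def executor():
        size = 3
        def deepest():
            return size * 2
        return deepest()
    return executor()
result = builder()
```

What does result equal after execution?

Step 1: deepest() looks up size through LEGB: not local, finds size = 3 in enclosing executor().
Step 2: Returns 3 * 2 = 6.
Step 3: result = 6

The answer is 6.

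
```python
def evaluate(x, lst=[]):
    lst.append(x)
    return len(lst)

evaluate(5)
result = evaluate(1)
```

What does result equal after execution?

Step 1: Mutable default list persists between calls.
Step 2: First call: lst = [5], len = 1. Second call: lst = [5, 1], len = 2.
Step 3: result = 2

The answer is 2.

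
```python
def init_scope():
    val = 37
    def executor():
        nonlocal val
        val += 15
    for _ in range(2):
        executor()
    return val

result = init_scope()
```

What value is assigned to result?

Step 1: val = 37.
Step 2: executor() is called 2 times in a loop, each adding 15 via nonlocal.
Step 3: val = 37 + 15 * 2 = 67

The answer is 67.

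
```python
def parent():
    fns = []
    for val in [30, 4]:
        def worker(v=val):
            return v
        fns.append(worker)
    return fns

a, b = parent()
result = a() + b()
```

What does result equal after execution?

Step 1: Default argument v=val captures val at each iteration.
Step 2: a() returns 30 (captured at first iteration), b() returns 4 (captured at second).
Step 3: result = 30 + 4 = 34

The answer is 34.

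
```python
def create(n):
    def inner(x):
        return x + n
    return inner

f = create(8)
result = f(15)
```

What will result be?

Step 1: create(8) creates a closure that captures n = 8.
Step 2: f(15) calls the closure with x = 15, returning 15 + 8 = 23.
Step 3: result = 23

The answer is 23.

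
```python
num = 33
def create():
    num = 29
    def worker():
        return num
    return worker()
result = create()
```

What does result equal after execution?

Step 1: num = 33 globally, but create() defines num = 29 locally.
Step 2: worker() looks up num. Not in local scope, so checks enclosing scope (create) and finds num = 29.
Step 3: result = 29

The answer is 29.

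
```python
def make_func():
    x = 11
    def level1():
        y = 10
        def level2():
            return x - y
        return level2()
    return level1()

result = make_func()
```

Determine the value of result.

Step 1: x = 11 in make_func. y = 10 in level1.
Step 2: level2() reads x = 11 and y = 10 from enclosing scopes.
Step 3: result = 11 - 10 = 1

The answer is 1.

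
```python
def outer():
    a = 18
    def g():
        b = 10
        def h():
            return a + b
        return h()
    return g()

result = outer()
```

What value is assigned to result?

Step 1: outer() defines a = 18. g() defines b = 10.
Step 2: h() accesses both from enclosing scopes: a = 18, b = 10.
Step 3: result = 18 + 10 = 28

The answer is 28.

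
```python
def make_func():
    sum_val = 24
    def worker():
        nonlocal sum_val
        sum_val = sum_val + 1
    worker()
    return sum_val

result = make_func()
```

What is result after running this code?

Step 1: make_func() sets sum_val = 24.
Step 2: worker() uses nonlocal to modify sum_val in make_func's scope: sum_val = 24 + 1 = 25.
Step 3: make_func() returns the modified sum_val = 25

The answer is 25.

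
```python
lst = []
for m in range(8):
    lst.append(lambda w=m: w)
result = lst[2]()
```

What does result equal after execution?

Step 1: Default argument w=m captures m's value at each iteration.
Step 2: lst[2] captured w = 2 when m was 2.
Step 3: result = 2

The answer is 2.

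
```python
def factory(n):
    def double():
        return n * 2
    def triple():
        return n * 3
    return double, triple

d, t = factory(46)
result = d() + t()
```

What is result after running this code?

Step 1: Both closures capture the same n = 46.
Step 2: d() = 46 * 2 = 92, t() = 46 * 3 = 138.
Step 3: result = 92 + 138 = 230

The answer is 230.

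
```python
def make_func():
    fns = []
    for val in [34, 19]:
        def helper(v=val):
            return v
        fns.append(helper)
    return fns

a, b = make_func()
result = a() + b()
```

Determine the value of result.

Step 1: Default argument v=val captures val at each iteration.
Step 2: a() returns 34 (captured at first iteration), b() returns 19 (captured at second).
Step 3: result = 34 + 19 = 53

The answer is 53.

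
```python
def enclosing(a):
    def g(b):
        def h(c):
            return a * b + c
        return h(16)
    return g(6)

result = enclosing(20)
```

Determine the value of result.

Step 1: a = 20, b = 6, c = 16.
Step 2: h() computes a * b + c = 20 * 6 + 16 = 136.
Step 3: result = 136

The answer is 136.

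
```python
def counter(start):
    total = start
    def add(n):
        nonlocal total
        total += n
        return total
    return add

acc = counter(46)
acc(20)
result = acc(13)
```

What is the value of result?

Step 1: counter(46) creates closure with total = 46.
Step 2: First acc(20): total = 46 + 20 = 66.
Step 3: Second acc(13): total = 66 + 13 = 79. result = 79

The answer is 79.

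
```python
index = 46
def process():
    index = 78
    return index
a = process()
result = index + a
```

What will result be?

Step 1: Global index = 46. process() returns local index = 78.
Step 2: a = 78. Global index still = 46.
Step 3: result = 46 + 78 = 124

The answer is 124.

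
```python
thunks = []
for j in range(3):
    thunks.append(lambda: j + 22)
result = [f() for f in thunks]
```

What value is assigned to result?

Step 1: All lambdas capture j by reference. After the loop, j = 2.
Step 2: Each call returns 2 + 22 = 24.
Step 3: result = [24, 24, 24]

The answer is [24, 24, 24].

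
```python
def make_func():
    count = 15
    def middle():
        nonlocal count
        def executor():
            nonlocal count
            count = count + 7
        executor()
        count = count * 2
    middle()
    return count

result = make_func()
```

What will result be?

Step 1: count = 15.
Step 2: executor() adds 7: count = 15 + 7 = 22.
Step 3: middle() doubles: count = 22 * 2 = 44.
Step 4: result = 44

The answer is 44.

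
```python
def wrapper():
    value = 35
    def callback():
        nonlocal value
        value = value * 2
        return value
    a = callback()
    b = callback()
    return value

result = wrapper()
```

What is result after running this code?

Step 1: value starts at 35.
Step 2: First callback(): value = 35 * 2 = 70.
Step 3: Second callback(): value = 70 * 2 = 140.
Step 4: result = 140

The answer is 140.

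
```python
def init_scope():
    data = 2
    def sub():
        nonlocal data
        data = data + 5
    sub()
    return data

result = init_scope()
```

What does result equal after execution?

Step 1: init_scope() sets data = 2.
Step 2: sub() uses nonlocal to modify data in init_scope's scope: data = 2 + 5 = 7.
Step 3: init_scope() returns the modified data = 7

The answer is 7.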